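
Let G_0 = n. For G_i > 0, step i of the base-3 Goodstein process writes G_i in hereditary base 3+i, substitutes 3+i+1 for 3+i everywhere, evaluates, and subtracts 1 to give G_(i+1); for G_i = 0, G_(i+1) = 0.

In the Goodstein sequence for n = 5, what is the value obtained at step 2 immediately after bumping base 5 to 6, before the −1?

5 —HB3→ 3 + 2 —bump→ 4 + 2 = 6 —(−1)→ 5
5 —HB4→ 4 + 1 —bump→ 5 + 1 = 6 —(−1)→ 5
5 —HB5→ 5 —bump→ 6 = 6 —(−1)→ 5

6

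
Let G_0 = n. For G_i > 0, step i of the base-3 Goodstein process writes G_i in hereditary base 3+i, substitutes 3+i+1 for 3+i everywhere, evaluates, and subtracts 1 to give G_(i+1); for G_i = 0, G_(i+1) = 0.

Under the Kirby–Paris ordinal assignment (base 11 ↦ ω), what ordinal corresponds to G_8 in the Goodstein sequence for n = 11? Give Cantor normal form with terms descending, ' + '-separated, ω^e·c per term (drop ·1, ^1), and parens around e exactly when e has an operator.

ω·5

i=0: 11 = 3^2 + 2 (b=3); 3→4: 4^2 + 2 = 18; 18−1 = 17
i=1: 17 = 4^2 + 1 (b=4); 4→5: 5^2 + 1 = 26; 26−1 = 25
i=2: 25 = 5^2 (b=5); 5→6: 6^2 = 36; 36−1 = 35
i=3: 35 = 5·6 + 5 (b=6); 6→7: 5·7 + 5 = 40; 40−1 = 39
i=4: 39 = 5·7 + 4 (b=7); 7→8: 5·8 + 4 = 44; 44−1 = 43
i=5: 43 = 5·8 + 3 (b=8); 8→9: 5·9 + 3 = 48; 48−1 = 47
i=6: 47 = 5·9 + 2 (b=9); 9→10: 5·10 + 2 = 52; 52−1 = 51
i=7: 51 = 5·10 + 1 (b=10); 10→11: 5·11 + 1 = 56; 56−1 = 55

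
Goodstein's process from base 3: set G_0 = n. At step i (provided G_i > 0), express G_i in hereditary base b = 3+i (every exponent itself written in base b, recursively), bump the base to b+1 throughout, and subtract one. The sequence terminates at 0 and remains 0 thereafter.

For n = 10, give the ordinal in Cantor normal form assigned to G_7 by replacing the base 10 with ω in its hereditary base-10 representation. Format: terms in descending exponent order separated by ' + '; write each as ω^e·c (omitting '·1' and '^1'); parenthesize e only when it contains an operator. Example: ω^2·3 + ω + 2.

G_0=10  [base 3] 3^2 + 1  →[3↦4]→  4^2 + 1 = 17  −1 ⇒ G_1=16
G_1=16  [base 4] 4^2  →[4↦5]→  5^2 = 25  −1 ⇒ G_2=24
G_2=24  [base 5] 4·5 + 4  →[5↦6]→  4·6 + 4 = 28  −1 ⇒ G_3=27
G_3=27  [base 6] 4·6 + 3  →[6↦7]→  4·7 + 3 = 31  −1 ⇒ G_4=30
G_4=30  [base 7] 4·7 + 2  →[7↦8]→  4·8 + 2 = 34  −1 ⇒ G_5=33
G_5=33  [base 8] 4·8 + 1  →[8↦9]→  4·9 + 1 = 37  −1 ⇒ G_6=36
G_6=36  [base 9] 4·9  →[9↦10]→  4·10 = 40  −1 ⇒ G_7=39

ω·3 + 9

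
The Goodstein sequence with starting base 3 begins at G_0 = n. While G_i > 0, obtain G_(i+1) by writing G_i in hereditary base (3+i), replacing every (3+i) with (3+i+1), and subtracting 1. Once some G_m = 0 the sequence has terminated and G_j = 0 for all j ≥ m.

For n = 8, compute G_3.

11

step 0: 8 = 2·3 + 2; sub 4 for 3: 2·4 + 2; = 10; G_1 = 10−1 = 9
step 1: 9 = 2·4 + 1; sub 5 for 4: 2·5 + 1; = 11; G_2 = 11−1 = 10
step 2: 10 = 2·5; sub 6 for 5: 2·6; = 12; G_3 = 12−1 = 11
step 3: 11 = 6 + 5; sub 7 for 6: 7 + 5; = 12; G_4 = 12−1 = 11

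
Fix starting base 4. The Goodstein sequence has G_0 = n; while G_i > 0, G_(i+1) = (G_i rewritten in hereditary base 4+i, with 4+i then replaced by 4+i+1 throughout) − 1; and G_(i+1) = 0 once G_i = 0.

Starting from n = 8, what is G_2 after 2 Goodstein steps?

9

step 0: 8 = 2·4; sub 5 for 4: 2·5; = 10; G_1 = 10−1 = 9
step 1: 9 = 5 + 4; sub 6 for 5: 6 + 4; = 10; G_2 = 10−1 = 9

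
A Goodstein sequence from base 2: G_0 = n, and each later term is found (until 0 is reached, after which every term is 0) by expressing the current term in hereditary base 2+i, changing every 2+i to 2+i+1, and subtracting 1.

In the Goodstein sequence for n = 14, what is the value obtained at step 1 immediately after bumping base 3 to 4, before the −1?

1282

step 0: 14 = 2^(2 + 1) + 2^2 + 2; sub 3 for 2: 3^(3 + 1) + 3^3 + 3; = 111; G_1 = 111−1 = 110
step 1: 110 = 3^(3 + 1) + 3^3 + 2; sub 4 for 3: 4^(4 + 1) + 4^4 + 2; = 1282; G_2 = 1282−1 = 1281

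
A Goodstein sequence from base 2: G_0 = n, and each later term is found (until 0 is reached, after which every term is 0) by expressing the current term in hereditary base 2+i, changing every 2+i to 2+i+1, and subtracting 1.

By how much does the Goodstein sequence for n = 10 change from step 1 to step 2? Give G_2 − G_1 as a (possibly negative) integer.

step 0: 10 = 2^(2 + 1) + 2; sub 3 for 2: 3^(3 + 1) + 3; = 84; G_1 = 84−1 = 83
step 1: 83 = 3^(3 + 1) + 2; sub 4 for 3: 4^(4 + 1) + 2; = 1026; G_2 = 1026−1 = 1025

942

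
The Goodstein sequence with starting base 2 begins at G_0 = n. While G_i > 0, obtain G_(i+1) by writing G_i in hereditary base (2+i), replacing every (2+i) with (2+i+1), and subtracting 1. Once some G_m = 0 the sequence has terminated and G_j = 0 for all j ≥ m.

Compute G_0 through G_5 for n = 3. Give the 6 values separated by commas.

3 —HB2→ 2 + 1 —bump→ 3 + 1 = 4 —(−1)→ 3
3 —HB3→ 3 —bump→ 4 = 4 —(−1)→ 3
3 —HB4→ 3 —bump→ 3 = 3 —(−1)→ 2
2 —HB5→ 2 —bump→ 2 = 2 —(−1)→ 1
1 —HB6→ 1 —bump→ 1 = 1 —(−1)→ 0

3, 3, 3, 2, 1, 0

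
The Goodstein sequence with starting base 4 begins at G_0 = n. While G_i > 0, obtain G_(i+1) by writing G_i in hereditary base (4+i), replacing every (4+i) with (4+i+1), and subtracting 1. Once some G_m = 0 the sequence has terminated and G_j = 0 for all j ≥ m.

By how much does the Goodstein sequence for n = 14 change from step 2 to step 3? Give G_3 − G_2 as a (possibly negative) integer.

[0] 14 ≡ 3·4 + 2 (base 4). Lift 5: 17. −1: 16.
[1] 16 ≡ 3·5 + 1 (base 5). Lift 6: 19. −1: 18.
[2] 18 ≡ 3·6 (base 6). Lift 7: 21. −1: 20.

2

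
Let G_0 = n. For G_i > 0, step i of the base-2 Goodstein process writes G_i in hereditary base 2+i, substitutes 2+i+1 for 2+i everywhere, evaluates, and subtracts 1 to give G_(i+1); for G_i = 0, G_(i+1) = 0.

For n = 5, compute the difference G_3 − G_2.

212

i=0: 5 = 2^2 + 1 (b=2); 2→3: 3^3 + 1 = 28; 28−1 = 27
i=1: 27 = 3^3 (b=3); 3→4: 4^4 = 256; 256−1 = 255
i=2: 255 = 3·4^3 + 3·4^2 + 3·4 + 3 (b=4); 4→5: 3·5^3 + 3·5^2 + 3·5 + 3 = 468; 468−1 = 467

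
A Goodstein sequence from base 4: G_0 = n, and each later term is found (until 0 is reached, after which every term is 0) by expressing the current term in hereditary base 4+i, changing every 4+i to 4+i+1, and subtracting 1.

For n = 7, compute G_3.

base 4: 7 = 4 + 3; at 5: 5 + 3 = 8; next = 7
base 5: 7 = 5 + 2; at 6: 6 + 2 = 8; next = 7
base 6: 7 = 6 + 1; at 7: 7 + 1 = 8; next = 7
base 7: 7 = 7; at 8: 8 = 8; next = 7

7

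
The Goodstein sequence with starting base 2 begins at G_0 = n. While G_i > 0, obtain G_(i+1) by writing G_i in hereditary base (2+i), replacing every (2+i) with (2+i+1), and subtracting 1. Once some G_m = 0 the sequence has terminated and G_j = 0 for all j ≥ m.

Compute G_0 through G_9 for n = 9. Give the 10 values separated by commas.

9, 81, 1023, 9842, 140743, 2471826, 50333399, 1162263921, 30000003325, 855935016215

(0) 9|_2 = 2^(2 + 1) + 1 ↦ 3^(3 + 1) + 1|_3 = 82 ⇒ 81
(1) 81|_3 = 3^(3 + 1) ↦ 4^(4 + 1)|_4 = 1024 ⇒ 1023
(2) 1023|_4 = 3·4^4 + 3·4^3 + 3·4^2 + 3·4 + 3 ↦ 3·5^5 + 3·5^3 + 3·5^2 + 3·5 + 3|_5 = 9843 ⇒ 9842
(3) 9842|_5 = 3·5^5 + 3·5^3 + 3·5^2 + 3·5 + 2 ↦ 3·6^6 + 3·6^3 + 3·6^2 + 3·6 + 2|_6 = 140744 ⇒ 140743
(4) 140743|_6 = 3·6^6 + 3·6^3 + 3·6^2 + 3·6 + 1 ↦ 3·7^7 + 3·7^3 + 3·7^2 + 3·7 + 1|_7 = 2471827 ⇒ 2471826
(5) 2471826|_7 = 3·7^7 + 3·7^3 + 3·7^2 + 3·7 ↦ 3·8^8 + 3·8^3 + 3·8^2 + 3·8|_8 = 50333400 ⇒ 50333399
(6) 50333399|_8 = 3·8^8 + 3·8^3 + 3·8^2 + 2·8 + 7 ↦ 3·9^9 + 3·9^3 + 3·9^2 + 2·9 + 7|_9 = 1162263922 ⇒ 1162263921
(7) 1162263921|_9 = 3·9^9 + 3·9^3 + 3·9^2 + 2·9 + 6 ↦ 3·10^10 + 3·10^3 + 3·10^2 + 2·10 + 6|_10 = 30000003326 ⇒ 30000003325
(8) 30000003325|_10 = 3·10^10 + 3·10^3 + 3·10^2 + 2·10 + 5 ↦ 3·11^11 + 3·11^3 + 3·11^2 + 2·11 + 5|_11 = 855935016216 ⇒ 855935016215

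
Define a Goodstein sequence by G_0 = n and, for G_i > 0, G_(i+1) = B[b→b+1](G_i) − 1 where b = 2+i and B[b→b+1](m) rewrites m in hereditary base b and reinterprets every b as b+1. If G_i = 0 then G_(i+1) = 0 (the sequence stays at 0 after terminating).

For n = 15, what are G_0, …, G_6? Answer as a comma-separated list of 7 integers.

i=0: 15 = 2^(2 + 1) + 2^2 + 2 + 1 (b=2); 2→3: 3^(3 + 1) + 3^3 + 3 + 1 = 112; 112−1 = 111
i=1: 111 = 3^(3 + 1) + 3^3 + 3 (b=3); 3→4: 4^(4 + 1) + 4^4 + 4 = 1284; 1284−1 = 1283
i=2: 1283 = 4^(4 + 1) + 4^4 + 3 (b=4); 4→5: 5^(5 + 1) + 5^5 + 3 = 18753; 18753−1 = 18752
i=3: 18752 = 5^(5 + 1) + 5^5 + 2 (b=5); 5→6: 6^(6 + 1) + 6^6 + 2 = 326594; 326594−1 = 326593
i=4: 326593 = 6^(6 + 1) + 6^6 + 1 (b=6); 6→7: 7^(7 + 1) + 7^7 + 1 = 6588345; 6588345−1 = 6588344
i=5: 6588344 = 7^(7 + 1) + 7^7 (b=7); 7→8: 8^(8 + 1) + 8^8 = 150994944; 150994944−1 = 150994943

15, 111, 1283, 18752, 326593, 6588344, 150994943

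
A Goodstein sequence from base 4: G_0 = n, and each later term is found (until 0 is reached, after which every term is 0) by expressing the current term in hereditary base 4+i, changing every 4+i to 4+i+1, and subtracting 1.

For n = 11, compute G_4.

15

step 0: 11 = 2·4 + 3; sub 5 for 4: 2·5 + 3; = 13; G_1 = 13−1 = 12
step 1: 12 = 2·5 + 2; sub 6 for 5: 2·6 + 2; = 14; G_2 = 14−1 = 13
step 2: 13 = 2·6 + 1; sub 7 for 6: 2·7 + 1; = 15; G_3 = 15−1 = 14
step 3: 14 = 2·7; sub 8 for 7: 2·8; = 16; G_4 = 16−1 = 15
step 4: 15 = 8 + 7; sub 9 for 8: 9 + 7; = 16; G_5 = 16−1 = 15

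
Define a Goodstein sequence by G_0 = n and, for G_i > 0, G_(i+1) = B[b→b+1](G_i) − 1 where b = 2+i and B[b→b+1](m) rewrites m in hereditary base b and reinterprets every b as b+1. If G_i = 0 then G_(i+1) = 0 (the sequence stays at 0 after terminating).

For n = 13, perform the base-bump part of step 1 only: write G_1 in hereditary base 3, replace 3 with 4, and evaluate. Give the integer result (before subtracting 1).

1280

i=0: 13 = 2^(2 + 1) + 2^2 + 1 (b=2); 2→3: 3^(3 + 1) + 3^3 + 1 = 109; 109−1 = 108
i=1: 108 = 3^(3 + 1) + 3^3 (b=3); 3→4: 4^(4 + 1) + 4^4 = 1280; 1280−1 = 1279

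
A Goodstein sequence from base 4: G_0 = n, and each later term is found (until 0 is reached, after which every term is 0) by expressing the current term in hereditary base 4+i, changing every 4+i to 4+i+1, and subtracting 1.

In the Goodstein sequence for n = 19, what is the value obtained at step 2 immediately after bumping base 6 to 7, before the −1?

50

19 —HB4→ 4^2 + 3 —bump→ 5^2 + 3 = 28 —(−1)→ 27
27 —HB5→ 5^2 + 2 —bump→ 6^2 + 2 = 38 —(−1)→ 37
37 —HB6→ 6^2 + 1 —bump→ 7^2 + 1 = 50 —(−1)→ 49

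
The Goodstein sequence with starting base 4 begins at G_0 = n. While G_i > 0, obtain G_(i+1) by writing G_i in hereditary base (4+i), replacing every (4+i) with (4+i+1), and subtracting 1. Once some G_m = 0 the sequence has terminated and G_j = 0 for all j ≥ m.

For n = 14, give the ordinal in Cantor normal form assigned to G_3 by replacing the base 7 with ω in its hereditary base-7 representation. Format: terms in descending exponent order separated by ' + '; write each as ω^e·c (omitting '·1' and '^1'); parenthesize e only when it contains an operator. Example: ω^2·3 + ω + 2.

ω·2 + 6

G_0=14  [base 4] 3·4 + 2  →[4↦5]→  3·5 + 2 = 17  −1 ⇒ G_1=16
G_1=16  [base 5] 3·5 + 1  →[5↦6]→  3·6 + 1 = 19  −1 ⇒ G_2=18
G_2=18  [base 6] 3·6  →[6↦7]→  3·7 = 21  −1 ⇒ G_3=20
G_3=20  [base 7] 2·7 + 6  →[7↦8]→  2·8 + 6 = 22  −1 ⇒ G_4=21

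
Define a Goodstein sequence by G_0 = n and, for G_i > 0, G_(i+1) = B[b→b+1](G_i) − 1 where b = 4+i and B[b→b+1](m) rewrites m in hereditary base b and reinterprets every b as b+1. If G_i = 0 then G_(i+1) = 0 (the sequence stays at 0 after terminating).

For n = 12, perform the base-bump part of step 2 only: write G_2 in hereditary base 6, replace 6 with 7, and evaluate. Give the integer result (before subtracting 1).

(0) 12|_4 = 3·4 ↦ 3·5|_5 = 15 ⇒ 14
(1) 14|_5 = 2·5 + 4 ↦ 2·6 + 4|_6 = 16 ⇒ 15
(2) 15|_6 = 2·6 + 3 ↦ 2·7 + 3|_7 = 17 ⇒ 16

17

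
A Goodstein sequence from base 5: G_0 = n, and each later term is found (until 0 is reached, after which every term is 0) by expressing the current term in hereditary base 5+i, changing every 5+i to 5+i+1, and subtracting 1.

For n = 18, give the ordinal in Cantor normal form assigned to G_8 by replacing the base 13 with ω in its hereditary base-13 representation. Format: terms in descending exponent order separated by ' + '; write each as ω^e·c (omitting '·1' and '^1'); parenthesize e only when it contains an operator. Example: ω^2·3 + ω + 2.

ω·2 + 4

G_0=18  [base 5] 3·5 + 3  →[5↦6]→  3·6 + 3 = 21  −1 ⇒ G_1=20
G_1=20  [base 6] 3·6 + 2  →[6↦7]→  3·7 + 2 = 23  −1 ⇒ G_2=22
G_2=22  [base 7] 3·7 + 1  →[7↦8]→  3·8 + 1 = 25  −1 ⇒ G_3=24
G_3=24  [base 8] 3·8  →[8↦9]→  3·9 = 27  −1 ⇒ G_4=26
G_4=26  [base 9] 2·9 + 8  →[9↦10]→  2·10 + 8 = 28  −1 ⇒ G_5=27
G_5=27  [base 10] 2·10 + 7  →[10↦11]→  2·11 + 7 = 29  −1 ⇒ G_6=28
G_6=28  [base 11] 2·11 + 6  →[11↦12]→  2·12 + 6 = 30  −1 ⇒ G_7=29
G_7=29  [base 12] 2·12 + 5  →[12↦13]→  2·13 + 5 = 31  −1 ⇒ G_8=30
G_8=30  [base 13] 2·13 + 4  →[13↦14]→  2·14 + 4 = 32  −1 ⇒ G_9=31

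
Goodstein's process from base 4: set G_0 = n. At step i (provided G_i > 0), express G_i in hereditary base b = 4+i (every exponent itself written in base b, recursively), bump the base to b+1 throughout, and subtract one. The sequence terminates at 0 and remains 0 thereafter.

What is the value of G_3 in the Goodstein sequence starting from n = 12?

(0) 12|_4 = 3·4 ↦ 3·5|_5 = 15 ⇒ 14
(1) 14|_5 = 2·5 + 4 ↦ 2·6 + 4|_6 = 16 ⇒ 15
(2) 15|_6 = 2·6 + 3 ↦ 2·7 + 3|_7 = 17 ⇒ 16
(3) 16|_7 = 2·7 + 2 ↦ 2·8 + 2|_8 = 18 ⇒ 17

16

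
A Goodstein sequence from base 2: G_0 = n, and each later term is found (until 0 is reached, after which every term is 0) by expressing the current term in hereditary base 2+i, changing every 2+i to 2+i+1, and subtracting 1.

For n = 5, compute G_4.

775

5 —HB2→ 2^2 + 1 —bump→ 3^3 + 1 = 28 —(−1)→ 27
27 —HB3→ 3^3 —bump→ 4^4 = 256 —(−1)→ 255
255 —HB4→ 3·4^3 + 3·4^2 + 3·4 + 3 —bump→ 3·5^3 + 3·5^2 + 3·5 + 3 = 468 —(−1)→ 467
467 —HB5→ 3·5^3 + 3·5^2 + 3·5 + 2 —bump→ 3·6^3 + 3·6^2 + 3·6 + 2 = 776 —(−1)→ 775
775 —HB6→ 3·6^3 + 3·6^2 + 3·6 + 1 —bump→ 3·7^3 + 3·7^2 + 3·7 + 1 = 1198 —(−1)→ 1197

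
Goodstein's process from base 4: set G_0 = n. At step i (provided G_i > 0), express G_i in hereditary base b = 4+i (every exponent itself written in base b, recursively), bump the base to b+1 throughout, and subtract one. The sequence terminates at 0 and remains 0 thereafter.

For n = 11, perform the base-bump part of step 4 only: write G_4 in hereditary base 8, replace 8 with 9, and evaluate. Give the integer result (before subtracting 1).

16

step 0: 11 = 2·4 + 3; sub 5 for 4: 2·5 + 3; = 13; G_1 = 13−1 = 12
step 1: 12 = 2·5 + 2; sub 6 for 5: 2·6 + 2; = 14; G_2 = 14−1 = 13
step 2: 13 = 2·6 + 1; sub 7 for 6: 2·7 + 1; = 15; G_3 = 15−1 = 14
step 3: 14 = 2·7; sub 8 for 7: 2·8; = 16; G_4 = 16−1 = 15
step 4: 15 = 8 + 7; sub 9 for 8: 9 + 7; = 16; G_5 = 16−1 = 15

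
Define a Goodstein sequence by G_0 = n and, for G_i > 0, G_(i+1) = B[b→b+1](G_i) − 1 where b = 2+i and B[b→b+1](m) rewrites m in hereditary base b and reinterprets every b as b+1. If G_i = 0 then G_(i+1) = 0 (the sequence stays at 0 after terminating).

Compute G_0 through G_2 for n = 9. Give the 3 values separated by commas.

i=0: 9 = 2^(2 + 1) + 1 (b=2); 2→3: 3^(3 + 1) + 1 = 82; 82−1 = 81
i=1: 81 = 3^(3 + 1) (b=3); 3→4: 4^(4 + 1) = 1024; 1024−1 = 1023

9, 81, 1023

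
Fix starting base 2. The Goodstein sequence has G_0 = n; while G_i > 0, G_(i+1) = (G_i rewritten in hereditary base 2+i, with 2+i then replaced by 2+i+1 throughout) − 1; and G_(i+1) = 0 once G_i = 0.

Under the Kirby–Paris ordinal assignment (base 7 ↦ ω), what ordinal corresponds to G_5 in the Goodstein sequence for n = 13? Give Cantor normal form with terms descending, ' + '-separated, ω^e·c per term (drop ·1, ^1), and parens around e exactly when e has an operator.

ω^(ω + 1) + ω^3·3 + ω^2·3 + ω·3

13 —HB2→ 2^(2 + 1) + 2^2 + 1 —bump→ 3^(3 + 1) + 3^3 + 1 = 109 —(−1)→ 108
108 —HB3→ 3^(3 + 1) + 3^3 —bump→ 4^(4 + 1) + 4^4 = 1280 —(−1)→ 1279
1279 —HB4→ 4^(4 + 1) + 3·4^3 + 3·4^2 + 3·4 + 3 —bump→ 5^(5 + 1) + 3·5^3 + 3·5^2 + 3·5 + 3 = 16093 —(−1)→ 16092
16092 —HB5→ 5^(5 + 1) + 3·5^3 + 3·5^2 + 3·5 + 2 —bump→ 6^(6 + 1) + 3·6^3 + 3·6^2 + 3·6 + 2 = 280712 —(−1)→ 280711
280711 —HB6→ 6^(6 + 1) + 3·6^3 + 3·6^2 + 3·6 + 1 —bump→ 7^(7 + 1) + 3·7^3 + 3·7^2 + 3·7 + 1 = 5765999 —(−1)→ 5765998
5765998 —HB7→ 7^(7 + 1) + 3·7^3 + 3·7^2 + 3·7 —bump→ 8^(8 + 1) + 3·8^3 + 3·8^2 + 3·8 = 134219480 —(−1)→ 134219479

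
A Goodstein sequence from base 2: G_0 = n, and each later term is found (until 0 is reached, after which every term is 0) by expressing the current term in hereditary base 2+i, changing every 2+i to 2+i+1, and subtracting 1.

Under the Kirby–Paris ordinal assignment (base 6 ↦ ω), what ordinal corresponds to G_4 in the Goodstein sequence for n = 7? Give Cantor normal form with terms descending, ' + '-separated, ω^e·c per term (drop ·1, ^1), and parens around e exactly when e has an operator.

(0) 7|_2 = 2^2 + 2 + 1 ↦ 3^3 + 3 + 1|_3 = 31 ⇒ 30
(1) 30|_3 = 3^3 + 3 ↦ 4^4 + 4|_4 = 260 ⇒ 259
(2) 259|_4 = 4^4 + 3 ↦ 5^5 + 3|_5 = 3128 ⇒ 3127
(3) 3127|_5 = 5^5 + 2 ↦ 6^6 + 2|_6 = 46658 ⇒ 46657
(4) 46657|_6 = 6^6 + 1 ↦ 7^7 + 1|_7 = 823544 ⇒ 823543

ω^ω + 1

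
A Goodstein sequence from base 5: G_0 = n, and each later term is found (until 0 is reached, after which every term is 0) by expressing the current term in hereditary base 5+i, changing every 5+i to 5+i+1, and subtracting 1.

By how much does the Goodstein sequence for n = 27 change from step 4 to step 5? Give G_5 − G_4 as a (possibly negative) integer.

6

i=0: 27 = 5^2 + 2 (b=5); 5→6: 6^2 + 2 = 38; 38−1 = 37
i=1: 37 = 6^2 + 1 (b=6); 6→7: 7^2 + 1 = 50; 50−1 = 49
i=2: 49 = 7^2 (b=7); 7→8: 8^2 = 64; 64−1 = 63
i=3: 63 = 7·8 + 7 (b=8); 8→9: 7·9 + 7 = 70; 70−1 = 69
i=4: 69 = 7·9 + 6 (b=9); 9→10: 7·10 + 6 = 76; 76−1 = 75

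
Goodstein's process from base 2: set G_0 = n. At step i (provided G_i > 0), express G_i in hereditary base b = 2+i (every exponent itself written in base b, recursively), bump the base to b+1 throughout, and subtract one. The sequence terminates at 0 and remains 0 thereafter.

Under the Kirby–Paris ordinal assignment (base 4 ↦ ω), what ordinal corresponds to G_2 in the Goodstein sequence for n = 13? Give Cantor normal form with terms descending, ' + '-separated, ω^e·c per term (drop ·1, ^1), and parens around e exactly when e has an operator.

G_0 = 13. HB_2(13) = 2^(2 + 1) + 2^2 + 1. Bump = 109. G_1 = 108.
G_1 = 108. HB_3(108) = 3^(3 + 1) + 3^3. Bump = 1280. G_2 = 1279.
G_2 = 1279. HB_4(1279) = 4^(4 + 1) + 3·4^3 + 3·4^2 + 3·4 + 3. Bump = 16093. G_3 = 16092.

ω^(ω + 1) + ω^3·3 + ω^2·3 + ω·3 + 3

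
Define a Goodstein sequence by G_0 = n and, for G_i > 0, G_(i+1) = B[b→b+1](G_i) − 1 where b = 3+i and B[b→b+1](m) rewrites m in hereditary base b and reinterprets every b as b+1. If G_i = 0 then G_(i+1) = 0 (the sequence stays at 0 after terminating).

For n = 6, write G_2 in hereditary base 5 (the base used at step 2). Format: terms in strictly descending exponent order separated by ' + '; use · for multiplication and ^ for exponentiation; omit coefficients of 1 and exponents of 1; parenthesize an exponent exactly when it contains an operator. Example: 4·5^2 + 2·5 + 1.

5 + 2

step 0: 6 = 2·3; sub 4 for 3: 2·4; = 8; G_1 = 8−1 = 7
step 1: 7 = 4 + 3; sub 5 for 4: 5 + 3; = 8; G_2 = 8−1 = 7
step 2: 7 = 5 + 2; sub 6 for 5: 6 + 2; = 8; G_3 = 8−1 = 7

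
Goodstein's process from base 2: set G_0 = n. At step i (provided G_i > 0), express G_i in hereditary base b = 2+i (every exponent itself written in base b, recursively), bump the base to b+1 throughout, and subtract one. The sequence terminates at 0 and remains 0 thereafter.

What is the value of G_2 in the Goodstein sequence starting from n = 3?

(0) 3|_2 = 2 + 1 ↦ 3 + 1|_3 = 4 ⇒ 3
(1) 3|_3 = 3 ↦ 4|_4 = 4 ⇒ 3
(2) 3|_4 = 3 ↦ 3|_5 = 3 ⇒ 2

3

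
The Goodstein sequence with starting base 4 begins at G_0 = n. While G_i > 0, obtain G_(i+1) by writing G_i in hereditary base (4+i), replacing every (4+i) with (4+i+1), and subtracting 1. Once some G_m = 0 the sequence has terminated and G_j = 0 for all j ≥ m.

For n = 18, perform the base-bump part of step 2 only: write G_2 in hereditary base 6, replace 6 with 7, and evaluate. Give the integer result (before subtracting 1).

49

G_0 = 18. HB_4(18) = 4^2 + 2. Bump = 27. G_1 = 26.
G_1 = 26. HB_5(26) = 5^2 + 1. Bump = 37. G_2 = 36.
G_2 = 36. HB_6(36) = 6^2. Bump = 49. G_3 = 48.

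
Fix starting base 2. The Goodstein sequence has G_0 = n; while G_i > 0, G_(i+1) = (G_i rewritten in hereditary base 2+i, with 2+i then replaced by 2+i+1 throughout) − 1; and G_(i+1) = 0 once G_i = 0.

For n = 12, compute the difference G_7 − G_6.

3352566707

step 0: 12 = 2^(2 + 1) + 2^2; sub 3 for 2: 3^(3 + 1) + 3^3; = 108; G_1 = 108−1 = 107
step 1: 107 = 3^(3 + 1) + 2·3^2 + 2·3 + 2; sub 4 for 3: 4^(4 + 1) + 2·4^2 + 2·4 + 2; = 1066; G_2 = 1066−1 = 1065
step 2: 1065 = 4^(4 + 1) + 2·4^2 + 2·4 + 1; sub 5 for 4: 5^(5 + 1) + 2·5^2 + 2·5 + 1; = 15686; G_3 = 15686−1 = 15685
step 3: 15685 = 5^(5 + 1) + 2·5^2 + 2·5; sub 6 for 5: 6^(6 + 1) + 2·6^2 + 2·6; = 280020; G_4 = 280020−1 = 280019
step 4: 280019 = 6^(6 + 1) + 2·6^2 + 6 + 5; sub 7 for 6: 7^(7 + 1) + 2·7^2 + 7 + 5; = 5764911; G_5 = 5764911−1 = 5764910
step 5: 5764910 = 7^(7 + 1) + 2·7^2 + 7 + 4; sub 8 for 7: 8^(8 + 1) + 2·8^2 + 8 + 4; = 134217868; G_6 = 134217868−1 = 134217867
step 6: 134217867 = 8^(8 + 1) + 2·8^2 + 8 + 3; sub 9 for 8: 9^(9 + 1) + 2·9^2 + 9 + 3; = 3486784575; G_7 = 3486784575−1 = 3486784574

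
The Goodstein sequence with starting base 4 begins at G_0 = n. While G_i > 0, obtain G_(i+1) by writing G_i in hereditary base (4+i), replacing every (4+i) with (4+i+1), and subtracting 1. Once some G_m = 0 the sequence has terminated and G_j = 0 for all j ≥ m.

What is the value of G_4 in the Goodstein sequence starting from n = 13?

19

G_0=13  [base 4] 3·4 + 1  →[4↦5]→  3·5 + 1 = 16  −1 ⇒ G_1=15
G_1=15  [base 5] 3·5  →[5↦6]→  3·6 = 18  −1 ⇒ G_2=17
G_2=17  [base 6] 2·6 + 5  →[6↦7]→  2·7 + 5 = 19  −1 ⇒ G_3=18
G_3=18  [base 7] 2·7 + 4  →[7↦8]→  2·8 + 4 = 20  −1 ⇒ G_4=19
G_4=19  [base 8] 2·8 + 3  →[8↦9]→  2·9 + 3 = 21  −1 ⇒ G_5=20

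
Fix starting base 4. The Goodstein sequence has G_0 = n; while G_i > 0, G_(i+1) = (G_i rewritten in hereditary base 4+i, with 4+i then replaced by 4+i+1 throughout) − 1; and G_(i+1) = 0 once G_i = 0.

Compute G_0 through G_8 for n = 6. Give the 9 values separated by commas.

6, 6, 6, 6, 5, 4, 3, 2, 1

i=0: 6 = 4 + 2 (b=4); 4→5: 5 + 2 = 7; 7−1 = 6
i=1: 6 = 5 + 1 (b=5); 5→6: 6 + 1 = 7; 7−1 = 6
i=2: 6 = 6 (b=6); 6→7: 7 = 7; 7−1 = 6
i=3: 6 = 6 (b=7); 7→8: 6 = 6; 6−1 = 5
i=4: 5 = 5 (b=8); 8→9: 5 = 5; 5−1 = 4
i=5: 4 = 4 (b=9); 9→10: 4 = 4; 4−1 = 3
i=6: 3 = 3 (b=10); 10→11: 3 = 3; 3−1 = 2
i=7: 2 = 2 (b=11); 11→12: 2 = 2; 2−1 = 1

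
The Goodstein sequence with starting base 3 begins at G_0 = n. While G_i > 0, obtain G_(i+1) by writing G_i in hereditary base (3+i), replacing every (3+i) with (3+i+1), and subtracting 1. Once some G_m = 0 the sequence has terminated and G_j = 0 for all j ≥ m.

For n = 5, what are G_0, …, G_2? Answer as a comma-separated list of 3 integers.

i=0: 5 = 3 + 2 (b=3); 3→4: 4 + 2 = 6; 6−1 = 5
i=1: 5 = 4 + 1 (b=4); 4→5: 5 + 1 = 6; 6−1 = 5

5, 5, 5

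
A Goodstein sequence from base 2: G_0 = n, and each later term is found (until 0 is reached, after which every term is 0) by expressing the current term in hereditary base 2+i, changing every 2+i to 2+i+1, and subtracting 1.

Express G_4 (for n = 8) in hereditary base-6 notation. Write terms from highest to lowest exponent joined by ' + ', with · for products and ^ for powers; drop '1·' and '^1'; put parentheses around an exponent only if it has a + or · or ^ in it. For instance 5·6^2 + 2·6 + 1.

base 2: 8 = 2^(2 + 1); at 3: 3^(3 + 1) = 81; next = 80
base 3: 80 = 2·3^3 + 2·3^2 + 2·3 + 2; at 4: 2·4^4 + 2·4^2 + 2·4 + 2 = 554; next = 553
base 4: 553 = 2·4^4 + 2·4^2 + 2·4 + 1; at 5: 2·5^5 + 2·5^2 + 2·5 + 1 = 6311; next = 6310
base 5: 6310 = 2·5^5 + 2·5^2 + 2·5; at 6: 2·6^6 + 2·6^2 + 2·6 = 93396; next = 93395
base 6: 93395 = 2·6^6 + 2·6^2 + 6 + 5; at 7: 2·7^7 + 2·7^2 + 7 + 5 = 1647196; next = 1647195

2·6^6 + 2·6^2 + 6 + 5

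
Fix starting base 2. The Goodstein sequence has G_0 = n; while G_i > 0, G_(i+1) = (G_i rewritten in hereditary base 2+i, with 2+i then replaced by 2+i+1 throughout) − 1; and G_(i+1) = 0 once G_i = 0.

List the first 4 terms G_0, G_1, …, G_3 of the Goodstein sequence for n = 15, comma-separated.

15, 111, 1283, 18752

G_0=15  [base 2] 2^(2 + 1) + 2^2 + 2 + 1  →[2↦3]→  3^(3 + 1) + 3^3 + 3 + 1 = 112  −1 ⇒ G_1=111
G_1=111  [base 3] 3^(3 + 1) + 3^3 + 3  →[3↦4]→  4^(4 + 1) + 4^4 + 4 = 1284  −1 ⇒ G_2=1283
G_2=1283  [base 4] 4^(4 + 1) + 4^4 + 3  →[4↦5]→  5^(5 + 1) + 5^5 + 3 = 18753  −1 ⇒ G_3=18752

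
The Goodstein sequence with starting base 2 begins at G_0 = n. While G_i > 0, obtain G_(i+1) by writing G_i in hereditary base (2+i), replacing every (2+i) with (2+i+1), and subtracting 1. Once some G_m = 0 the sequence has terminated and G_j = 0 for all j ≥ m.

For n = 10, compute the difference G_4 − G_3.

264310

i=0: 10 = 2^(2 + 1) + 2 (b=2); 2→3: 3^(3 + 1) + 3 = 84; 84−1 = 83
i=1: 83 = 3^(3 + 1) + 2 (b=3); 3→4: 4^(4 + 1) + 2 = 1026; 1026−1 = 1025
i=2: 1025 = 4^(4 + 1) + 1 (b=4); 4→5: 5^(5 + 1) + 1 = 15626; 15626−1 = 15625
i=3: 15625 = 5^(5 + 1) (b=5); 5→6: 6^(6 + 1) = 279936; 279936−1 = 279935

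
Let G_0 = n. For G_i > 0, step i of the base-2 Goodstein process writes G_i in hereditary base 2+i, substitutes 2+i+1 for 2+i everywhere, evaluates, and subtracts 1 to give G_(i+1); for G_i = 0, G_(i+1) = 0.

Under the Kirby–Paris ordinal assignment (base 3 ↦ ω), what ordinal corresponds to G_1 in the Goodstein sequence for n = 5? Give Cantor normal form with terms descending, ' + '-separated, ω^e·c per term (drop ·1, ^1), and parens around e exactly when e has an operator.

ω^ω

step 0: 5 = 2^2 + 1; sub 3 for 2: 3^3 + 1; = 28; G_1 = 28−1 = 27
step 1: 27 = 3^3; sub 4 for 3: 4^4; = 256; G_2 = 256−1 = 255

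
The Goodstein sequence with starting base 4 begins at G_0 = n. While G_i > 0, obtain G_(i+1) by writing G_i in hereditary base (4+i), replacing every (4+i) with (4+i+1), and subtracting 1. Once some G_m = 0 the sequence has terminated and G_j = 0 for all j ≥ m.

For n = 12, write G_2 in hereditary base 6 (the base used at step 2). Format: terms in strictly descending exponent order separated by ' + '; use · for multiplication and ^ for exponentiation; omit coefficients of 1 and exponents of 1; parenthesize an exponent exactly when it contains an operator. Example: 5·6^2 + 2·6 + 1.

12 —HB4→ 3·4 —bump→ 3·5 = 15 —(−1)→ 14
14 —HB5→ 2·5 + 4 —bump→ 2·6 + 4 = 16 —(−1)→ 15

2·6 + 3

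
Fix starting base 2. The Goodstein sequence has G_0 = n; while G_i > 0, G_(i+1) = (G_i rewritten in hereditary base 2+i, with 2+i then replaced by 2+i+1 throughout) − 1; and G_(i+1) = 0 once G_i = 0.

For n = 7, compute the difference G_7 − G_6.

G_0=7  [base 2] 2^2 + 2 + 1  →[2↦3]→  3^3 + 3 + 1 = 31  −1 ⇒ G_1=30
G_1=30  [base 3] 3^3 + 3  →[3↦4]→  4^4 + 4 = 260  −1 ⇒ G_2=259
G_2=259  [base 4] 4^4 + 3  →[4↦5]→  5^5 + 3 = 3128  −1 ⇒ G_3=3127
G_3=3127  [base 5] 5^5 + 2  →[5↦6]→  6^6 + 2 = 46658  −1 ⇒ G_4=46657
G_4=46657  [base 6] 6^6 + 1  →[6↦7]→  7^7 + 1 = 823544  −1 ⇒ G_5=823543
G_5=823543  [base 7] 7^7  →[7↦8]→  8^8 = 16777216  −1 ⇒ G_6=16777215
G_6=16777215  [base 8] 7·8^7 + 7·8^6 + 7·8^5 + 7·8^4 + 7·8^3 + 7·8^2 + 7·8 + 7  →[8↦9]→  7·9^7 + 7·9^6 + 7·9^5 + 7·9^4 + 7·9^3 + 7·9^2 + 7·9 + 7 = 37665880  −1 ⇒ G_7=37665879

20888664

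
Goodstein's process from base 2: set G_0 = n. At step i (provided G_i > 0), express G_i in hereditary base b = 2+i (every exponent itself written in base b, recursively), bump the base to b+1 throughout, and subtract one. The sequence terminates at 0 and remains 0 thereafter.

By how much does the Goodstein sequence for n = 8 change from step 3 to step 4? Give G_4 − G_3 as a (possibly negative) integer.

87085

[0] 8 ≡ 2^(2 + 1) (base 2). Lift 3: 81. −1: 80.
[1] 80 ≡ 2·3^3 + 2·3^2 + 2·3 + 2 (base 3). Lift 4: 554. −1: 553.
[2] 553 ≡ 2·4^4 + 2·4^2 + 2·4 + 1 (base 4). Lift 5: 6311. −1: 6310.
[3] 6310 ≡ 2·5^5 + 2·5^2 + 2·5 (base 5). Lift 6: 93396. −1: 93395.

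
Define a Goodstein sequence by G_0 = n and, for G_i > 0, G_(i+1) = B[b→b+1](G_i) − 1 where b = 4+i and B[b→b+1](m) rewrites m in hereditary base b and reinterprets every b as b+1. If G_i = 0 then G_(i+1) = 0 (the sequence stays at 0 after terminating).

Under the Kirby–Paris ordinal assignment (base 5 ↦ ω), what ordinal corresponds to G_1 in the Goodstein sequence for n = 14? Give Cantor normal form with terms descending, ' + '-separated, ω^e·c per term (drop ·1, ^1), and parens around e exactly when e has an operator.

ω·3 + 1

14 —HB4→ 3·4 + 2 —bump→ 3·5 + 2 = 17 —(−1)→ 16
16 —HB5→ 3·5 + 1 —bump→ 3·6 + 1 = 19 —(−1)→ 18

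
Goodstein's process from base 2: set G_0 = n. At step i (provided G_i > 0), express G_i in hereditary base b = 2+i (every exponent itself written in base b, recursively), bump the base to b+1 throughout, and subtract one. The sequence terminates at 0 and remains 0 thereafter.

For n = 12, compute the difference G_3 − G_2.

14620

step 0: 12 = 2^(2 + 1) + 2^2; sub 3 for 2: 3^(3 + 1) + 3^3; = 108; G_1 = 108−1 = 107
step 1: 107 = 3^(3 + 1) + 2·3^2 + 2·3 + 2; sub 4 for 3: 4^(4 + 1) + 2·4^2 + 2·4 + 2; = 1066; G_2 = 1066−1 = 1065
step 2: 1065 = 4^(4 + 1) + 2·4^2 + 2·4 + 1; sub 5 for 4: 5^(5 + 1) + 2·5^2 + 2·5 + 1; = 15686; G_3 = 15686−1 = 15685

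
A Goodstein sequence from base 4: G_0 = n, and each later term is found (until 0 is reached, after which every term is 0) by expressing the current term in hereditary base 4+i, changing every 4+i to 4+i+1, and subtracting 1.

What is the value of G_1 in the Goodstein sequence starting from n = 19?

(0) 19|_4 = 4^2 + 3 ↦ 5^2 + 3|_5 = 28 ⇒ 27
(1) 27|_5 = 5^2 + 2 ↦ 6^2 + 2|_6 = 38 ⇒ 37

27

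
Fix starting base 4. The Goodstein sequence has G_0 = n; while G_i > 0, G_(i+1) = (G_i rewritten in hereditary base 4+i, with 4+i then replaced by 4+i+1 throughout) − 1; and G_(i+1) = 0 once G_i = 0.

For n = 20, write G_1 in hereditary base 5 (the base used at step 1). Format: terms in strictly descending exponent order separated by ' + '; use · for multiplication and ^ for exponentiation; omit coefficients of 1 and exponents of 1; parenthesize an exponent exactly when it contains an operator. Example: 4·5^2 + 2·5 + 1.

[0] 20 ≡ 4^2 + 4 (base 4). Lift 5: 30. −1: 29.
[1] 29 ≡ 5^2 + 4 (base 5). Lift 6: 40. −1: 39.

5^2 + 4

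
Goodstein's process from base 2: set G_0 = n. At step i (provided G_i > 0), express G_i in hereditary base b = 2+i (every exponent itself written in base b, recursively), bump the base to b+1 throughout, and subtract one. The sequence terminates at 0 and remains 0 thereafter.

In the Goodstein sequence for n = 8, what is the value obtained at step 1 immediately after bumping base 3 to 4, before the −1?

G_0 = 8. HB_2(8) = 2^(2 + 1). Bump = 81. G_1 = 80.
G_1 = 80. HB_3(80) = 2·3^3 + 2·3^2 + 2·3 + 2. Bump = 554. G_2 = 553.

554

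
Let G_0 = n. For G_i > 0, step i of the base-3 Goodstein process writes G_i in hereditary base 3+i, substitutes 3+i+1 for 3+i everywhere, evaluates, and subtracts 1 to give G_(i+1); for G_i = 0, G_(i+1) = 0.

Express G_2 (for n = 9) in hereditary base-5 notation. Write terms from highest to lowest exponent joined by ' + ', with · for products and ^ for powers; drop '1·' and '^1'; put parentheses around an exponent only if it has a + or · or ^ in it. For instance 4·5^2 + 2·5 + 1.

3·5 + 2

step 0: 9 = 3^2; sub 4 for 3: 4^2; = 16; G_1 = 16−1 = 15
step 1: 15 = 3·4 + 3; sub 5 for 4: 3·5 + 3; = 18; G_2 = 18−1 = 17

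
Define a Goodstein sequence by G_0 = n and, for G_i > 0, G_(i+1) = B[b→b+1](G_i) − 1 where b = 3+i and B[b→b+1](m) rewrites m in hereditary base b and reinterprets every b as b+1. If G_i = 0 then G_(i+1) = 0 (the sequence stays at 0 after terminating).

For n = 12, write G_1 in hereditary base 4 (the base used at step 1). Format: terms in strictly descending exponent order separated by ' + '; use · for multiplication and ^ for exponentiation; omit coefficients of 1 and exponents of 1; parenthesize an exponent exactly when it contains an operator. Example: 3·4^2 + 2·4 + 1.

G_0=12  [base 3] 3^2 + 3  →[3↦4]→  4^2 + 4 = 20  −1 ⇒ G_1=19
G_1=19  [base 4] 4^2 + 3  →[4↦5]→  5^2 + 3 = 28  −1 ⇒ G_2=27

4^2 + 3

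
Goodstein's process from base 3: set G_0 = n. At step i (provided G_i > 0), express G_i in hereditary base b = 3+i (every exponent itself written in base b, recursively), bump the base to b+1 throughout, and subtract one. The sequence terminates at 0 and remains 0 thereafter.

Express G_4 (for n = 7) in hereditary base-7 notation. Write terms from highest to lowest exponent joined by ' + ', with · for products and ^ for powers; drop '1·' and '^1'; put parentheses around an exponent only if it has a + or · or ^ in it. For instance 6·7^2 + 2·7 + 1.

G_0=7  [base 3] 2·3 + 1  →[3↦4]→  2·4 + 1 = 9  −1 ⇒ G_1=8
G_1=8  [base 4] 2·4  →[4↦5]→  2·5 = 10  −1 ⇒ G_2=9
G_2=9  [base 5] 5 + 4  →[5↦6]→  6 + 4 = 10  −1 ⇒ G_3=9
G_3=9  [base 6] 6 + 3  →[6↦7]→  7 + 3 = 10  −1 ⇒ G_4=9

7 + 2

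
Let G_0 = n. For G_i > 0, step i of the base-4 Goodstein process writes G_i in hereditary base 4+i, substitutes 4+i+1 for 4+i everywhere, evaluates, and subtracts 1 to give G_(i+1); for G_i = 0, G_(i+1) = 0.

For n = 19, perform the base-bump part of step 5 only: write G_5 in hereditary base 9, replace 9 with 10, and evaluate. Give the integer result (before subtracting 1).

step 0: 19 = 4^2 + 3; sub 5 for 4: 5^2 + 3; = 28; G_1 = 28−1 = 27
step 1: 27 = 5^2 + 2; sub 6 for 5: 6^2 + 2; = 38; G_2 = 38−1 = 37
step 2: 37 = 6^2 + 1; sub 7 for 6: 7^2 + 1; = 50; G_3 = 50−1 = 49
step 3: 49 = 7^2; sub 8 for 7: 8^2; = 64; G_4 = 64−1 = 63
step 4: 63 = 7·8 + 7; sub 9 for 8: 7·9 + 7; = 70; G_5 = 70−1 = 69
step 5: 69 = 7·9 + 6; sub 10 for 9: 7·10 + 6; = 76; G_6 = 76−1 = 75

76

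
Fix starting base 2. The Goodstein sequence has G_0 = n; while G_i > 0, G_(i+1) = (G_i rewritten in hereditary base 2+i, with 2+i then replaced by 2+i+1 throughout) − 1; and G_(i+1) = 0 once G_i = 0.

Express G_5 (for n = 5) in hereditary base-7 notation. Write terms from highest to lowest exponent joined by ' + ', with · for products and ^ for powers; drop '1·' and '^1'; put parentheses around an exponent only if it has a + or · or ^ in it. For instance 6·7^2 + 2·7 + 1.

3·7^3 + 3·7^2 + 3·7

[0] 5 ≡ 2^2 + 1 (base 2). Lift 3: 28. −1: 27.
[1] 27 ≡ 3^3 (base 3). Lift 4: 256. −1: 255.
[2] 255 ≡ 3·4^3 + 3·4^2 + 3·4 + 3 (base 4). Lift 5: 468. −1: 467.
[3] 467 ≡ 3·5^3 + 3·5^2 + 3·5 + 2 (base 5). Lift 6: 776. −1: 775.
[4] 775 ≡ 3·6^3 + 3·6^2 + 3·6 + 1 (base 6). Lift 7: 1198. −1: 1197.
[5] 1197 ≡ 3·7^3 + 3·7^2 + 3·7 (base 7). Lift 8: 1752. −1: 1751.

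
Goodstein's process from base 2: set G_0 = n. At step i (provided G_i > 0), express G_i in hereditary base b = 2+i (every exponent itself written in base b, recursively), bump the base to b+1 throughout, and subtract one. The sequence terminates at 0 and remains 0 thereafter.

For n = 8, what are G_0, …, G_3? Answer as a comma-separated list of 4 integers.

8, 80, 553, 6310

base 2: 8 = 2^(2 + 1); at 3: 3^(3 + 1) = 81; next = 80
base 3: 80 = 2·3^3 + 2·3^2 + 2·3 + 2; at 4: 2·4^4 + 2·4^2 + 2·4 + 2 = 554; next = 553
base 4: 553 = 2·4^4 + 2·4^2 + 2·4 + 1; at 5: 2·5^5 + 2·5^2 + 2·5 + 1 = 6311; next = 6310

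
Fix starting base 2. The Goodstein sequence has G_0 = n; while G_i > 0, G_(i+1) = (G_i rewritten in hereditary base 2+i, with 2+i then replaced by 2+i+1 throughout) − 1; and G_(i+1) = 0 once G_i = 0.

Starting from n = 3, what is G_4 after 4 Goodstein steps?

3 —HB2→ 2 + 1 —bump→ 3 + 1 = 4 —(−1)→ 3
3 —HB3→ 3 —bump→ 4 = 4 —(−1)→ 3
3 —HB4→ 3 —bump→ 3 = 3 —(−1)→ 2
2 —HB5→ 2 —bump→ 2 = 2 —(−1)→ 1
1 —HB6→ 1 —bump→ 1 = 1 —(−1)→ 0

1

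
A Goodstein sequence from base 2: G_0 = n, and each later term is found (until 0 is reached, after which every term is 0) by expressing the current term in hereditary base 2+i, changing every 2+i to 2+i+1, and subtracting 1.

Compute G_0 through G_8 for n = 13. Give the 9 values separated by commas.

i=0: 13 = 2^(2 + 1) + 2^2 + 1 (b=2); 2→3: 3^(3 + 1) + 3^3 + 1 = 109; 109−1 = 108
i=1: 108 = 3^(3 + 1) + 3^3 (b=3); 3→4: 4^(4 + 1) + 4^4 = 1280; 1280−1 = 1279
i=2: 1279 = 4^(4 + 1) + 3·4^3 + 3·4^2 + 3·4 + 3 (b=4); 4→5: 5^(5 + 1) + 3·5^3 + 3·5^2 + 3·5 + 3 = 16093; 16093−1 = 16092
i=3: 16092 = 5^(5 + 1) + 3·5^3 + 3·5^2 + 3·5 + 2 (b=5); 5→6: 6^(6 + 1) + 3·6^3 + 3·6^2 + 3·6 + 2 = 280712; 280712−1 = 280711
i=4: 280711 = 6^(6 + 1) + 3·6^3 + 3·6^2 + 3·6 + 1 (b=6); 6→7: 7^(7 + 1) + 3·7^3 + 3·7^2 + 3·7 + 1 = 5765999; 5765999−1 = 5765998
i=5: 5765998 = 7^(7 + 1) + 3·7^3 + 3·7^2 + 3·7 (b=7); 7→8: 8^(8 + 1) + 3·8^3 + 3·8^2 + 3·8 = 134219480; 134219480−1 = 134219479
i=6: 134219479 = 8^(8 + 1) + 3·8^3 + 3·8^2 + 2·8 + 7 (b=8); 8→9: 9^(9 + 1) + 3·9^3 + 3·9^2 + 2·9 + 7 = 3486786856; 3486786856−1 = 3486786855
i=7: 3486786855 = 9^(9 + 1) + 3·9^3 + 3·9^2 + 2·9 + 6 (b=9); 9→10: 10^(10 + 1) + 3·10^3 + 3·10^2 + 2·10 + 6 = 100000003326; 100000003326−1 = 100000003325

13, 108, 1279, 16092, 280711, 5765998, 134219479, 3486786855, 100000003325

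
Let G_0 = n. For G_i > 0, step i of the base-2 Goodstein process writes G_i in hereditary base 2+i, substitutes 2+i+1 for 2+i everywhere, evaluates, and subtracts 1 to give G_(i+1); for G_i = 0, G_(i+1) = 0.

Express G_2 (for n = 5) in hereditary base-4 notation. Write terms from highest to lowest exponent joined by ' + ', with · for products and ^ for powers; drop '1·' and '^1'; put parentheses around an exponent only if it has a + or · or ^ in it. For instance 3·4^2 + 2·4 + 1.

3·4^3 + 3·4^2 + 3·4 + 3

5 —HB2→ 2^2 + 1 —bump→ 3^3 + 1 = 28 —(−1)→ 27
27 —HB3→ 3^3 —bump→ 4^4 = 256 —(−1)→ 255
255 —HB4→ 3·4^3 + 3·4^2 + 3·4 + 3 —bump→ 3·5^3 + 3·5^2 + 3·5 + 3 = 468 —(−1)→ 467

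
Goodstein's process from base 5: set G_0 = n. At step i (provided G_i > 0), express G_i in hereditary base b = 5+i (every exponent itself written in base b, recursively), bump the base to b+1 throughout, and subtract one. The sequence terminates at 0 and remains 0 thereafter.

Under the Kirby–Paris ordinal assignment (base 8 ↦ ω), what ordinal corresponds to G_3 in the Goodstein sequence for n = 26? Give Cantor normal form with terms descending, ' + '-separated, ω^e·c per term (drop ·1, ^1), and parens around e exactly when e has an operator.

step 0: 26 = 5^2 + 1; sub 6 for 5: 6^2 + 1; = 37; G_1 = 37−1 = 36
step 1: 36 = 6^2; sub 7 for 6: 7^2; = 49; G_2 = 49−1 = 48
step 2: 48 = 6·7 + 6; sub 8 for 7: 6·8 + 6; = 54; G_3 = 54−1 = 53
step 3: 53 = 6·8 + 5; sub 9 for 8: 6·9 + 5; = 59; G_4 = 59−1 = 58

ω·6 + 5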